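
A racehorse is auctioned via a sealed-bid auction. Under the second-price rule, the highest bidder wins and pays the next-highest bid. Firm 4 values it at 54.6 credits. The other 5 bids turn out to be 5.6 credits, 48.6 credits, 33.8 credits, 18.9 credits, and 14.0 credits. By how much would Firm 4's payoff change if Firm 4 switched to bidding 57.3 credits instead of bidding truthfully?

0.0 credits

The highest competing bid is 48.6 credits.
Bidding truthfully at 54.6 credits: Firm 4 has the top bid, wins, and pays the second-highest bid 48.6 credits. Payoff = 54.6 credits − 48.6 credits = 6.0 credits.
Bidding 57.3 credits: Firm 4 has the top bid, wins, and pays the second-highest bid 48.6 credits. Payoff = 54.6 credits − 48.6 credits = 6.0 credits.
Change = 6.0 credits − 6.0 credits = 0.0 credits.
The bid only affects whether you win, not the price — here both bids land on the same side of the top rival bid, so the deviation is payoff-neutral.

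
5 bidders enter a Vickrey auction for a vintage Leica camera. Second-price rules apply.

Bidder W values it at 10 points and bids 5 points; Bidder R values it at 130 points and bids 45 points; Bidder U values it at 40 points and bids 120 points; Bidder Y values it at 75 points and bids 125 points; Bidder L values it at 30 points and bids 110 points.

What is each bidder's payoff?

Payoffs: Bidder W 0 points, Bidder R 0 points, Bidder U 0 points, Bidder Y -45 points, Bidder L 0 points.

Ranking the bids: Bidder Y 125 points, then Bidder U 120 points, then Bidder L 110 points, then Bidder R 45 points, then Bidder W 5 points.
Bidder Y has the top bid and wins; the price is the second-highest bid, 120 points.
Bidder Y's payoff = 75 points − 120 points = -45 points. All other bidders lose, so their payoff is 0.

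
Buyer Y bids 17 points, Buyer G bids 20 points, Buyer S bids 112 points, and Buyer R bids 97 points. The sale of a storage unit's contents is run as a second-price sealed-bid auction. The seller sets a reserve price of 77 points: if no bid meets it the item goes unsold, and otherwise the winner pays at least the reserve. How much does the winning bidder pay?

Sorted high to low: Buyer S 112 points, then Buyer R 97 points, then Buyer G 20 points, then Buyer Y 17 points.
Buyer S has the highest bid, so Buyer S wins.
The second-highest bid is 97 points, which exceeds the reserve, so that sets the price.

Price paid: 97 points.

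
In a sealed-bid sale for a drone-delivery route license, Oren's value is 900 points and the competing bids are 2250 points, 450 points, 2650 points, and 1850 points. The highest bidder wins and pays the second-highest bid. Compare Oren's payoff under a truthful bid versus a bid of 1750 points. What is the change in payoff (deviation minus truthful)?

Change in payoff: 0 points.

The highest competing bid is 2650 points.
Bidding truthfully at 900 points: the top bid is 2650 points (a rival), so Oren loses. Payoff = 0 points.
Bidding 1750 points: the top bid is 2650 points (a rival), so Oren loses. Payoff = 0 points.
Change = 0 points − 0 points = 0 points.
The bid only affects whether you win, not the price — here both bids land on the same side of the top rival bid, so the deviation is payoff-neutral.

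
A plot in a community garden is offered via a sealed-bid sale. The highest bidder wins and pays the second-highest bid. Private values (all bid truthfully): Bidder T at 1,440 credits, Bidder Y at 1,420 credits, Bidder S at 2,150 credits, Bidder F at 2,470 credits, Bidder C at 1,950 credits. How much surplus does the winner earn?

Sorted high to low: Bidder F 2,470 credits; Bidder S 2,150 credits; Bidder C 1,950 credits; Bidder T 1,440 credits; Bidder Y 1,420 credits.
Bidder F wins with the top bid and pays the second-highest, 2,150 credits.
Surplus = 2,470 credits − 2,150 credits = 320 credits.

Winner's surplus: 320 credits.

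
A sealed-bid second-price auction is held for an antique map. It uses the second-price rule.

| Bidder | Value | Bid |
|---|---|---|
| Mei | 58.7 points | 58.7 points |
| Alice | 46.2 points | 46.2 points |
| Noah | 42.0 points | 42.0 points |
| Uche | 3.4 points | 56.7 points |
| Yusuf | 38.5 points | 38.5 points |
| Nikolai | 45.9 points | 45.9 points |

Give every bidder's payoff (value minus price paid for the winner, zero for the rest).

Ranking the bids: Mei 58.7 points, then Uche 56.7 points, then Alice 46.2 points, then Nikolai 45.9 points, then Noah 42.0 points, then Yusuf 38.5 points.
Mei has the top bid and wins; the price is the second-highest bid, 56.7 points.
Mei's payoff = 58.7 points − 56.7 points = 2.0 points. All other bidders lose, so their payoff is 0.

Payoffs: Mei 2.0 points, Alice 0.0 points, Noah 0.0 points, Uche 0.0 points, Yusuf 0.0 points, Nikolai 0.0 points.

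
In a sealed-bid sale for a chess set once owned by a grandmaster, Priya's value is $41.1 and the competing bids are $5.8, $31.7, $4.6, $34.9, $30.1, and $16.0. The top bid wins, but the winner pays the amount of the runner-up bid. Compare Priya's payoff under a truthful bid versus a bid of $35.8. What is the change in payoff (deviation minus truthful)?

Payoff change: $0.0.

The highest competing bid is $34.9.
Bidding truthfully at $41.1: Priya has the top bid, wins, and pays the second-highest bid $34.9. Payoff = $41.1 − $34.9 = $6.2.
Bidding $35.8: Priya has the top bid, wins, and pays the second-highest bid $34.9. Payoff = $41.1 − $34.9 = $6.2.
Change = $6.2 − $6.2 = $0.0.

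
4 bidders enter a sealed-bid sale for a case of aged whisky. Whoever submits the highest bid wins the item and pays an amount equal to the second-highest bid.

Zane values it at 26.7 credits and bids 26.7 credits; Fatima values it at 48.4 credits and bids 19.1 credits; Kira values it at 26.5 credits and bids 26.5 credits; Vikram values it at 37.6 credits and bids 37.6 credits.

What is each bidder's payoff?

Bids in descending order: Vikram 37.6 credits > Zane 26.7 credits > Kira 26.5 credits > Fatima 19.1 credits.
Vikram has the top bid and wins; the price is the second-highest bid, 26.7 credits.
Vikram's payoff = 37.6 credits − 26.7 credits = 10.9 credits. All other bidders lose, so their payoff is 0.

Zane 0.0 credits, Fatima 0.0 credits, Kira 0.0 credits, Vikram 10.9 credits.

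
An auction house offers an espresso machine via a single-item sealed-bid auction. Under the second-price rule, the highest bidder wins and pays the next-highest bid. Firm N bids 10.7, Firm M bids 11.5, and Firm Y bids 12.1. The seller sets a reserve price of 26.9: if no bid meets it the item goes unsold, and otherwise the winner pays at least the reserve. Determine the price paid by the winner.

Ordered from highest: Firm Y 12.1; Firm M 11.5; Firm N 10.7.
The top bid 12.1 is below the reserve 26.9, so the item goes unsold and nothing is paid.

unsold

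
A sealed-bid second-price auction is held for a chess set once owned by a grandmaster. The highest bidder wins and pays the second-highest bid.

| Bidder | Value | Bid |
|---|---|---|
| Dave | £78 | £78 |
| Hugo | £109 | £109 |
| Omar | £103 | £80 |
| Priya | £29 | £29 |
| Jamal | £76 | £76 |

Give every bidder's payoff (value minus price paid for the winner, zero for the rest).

Dave £0, Hugo £29, Omar £0, Priya £0, Jamal £0.

Ordered from highest: Hugo £109, then Omar £80, then Dave £78, then Jamal £76, then Priya £29.
Hugo has the top bid and wins; the price is the second-highest bid, £80.
Hugo's payoff = £109 − £80 = £29. All other bidders lose, so their payoff is 0.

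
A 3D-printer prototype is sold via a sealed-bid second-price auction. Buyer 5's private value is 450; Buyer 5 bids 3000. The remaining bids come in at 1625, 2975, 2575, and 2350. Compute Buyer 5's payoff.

-2525

Highest competing bid: 2975.
Buyer 5's bid 3000 is the highest overall, so Buyer 5 wins and pays the second-highest bid, 2975.
Payoff = value − price = 450 − 2975 = -2525.
Overbidding won the item at a price above value — truthful bidding would have avoided this loss.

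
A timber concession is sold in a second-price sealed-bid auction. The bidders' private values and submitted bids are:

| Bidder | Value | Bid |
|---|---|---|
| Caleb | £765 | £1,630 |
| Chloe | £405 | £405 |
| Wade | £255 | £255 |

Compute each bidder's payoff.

Payoffs: Caleb £360, Chloe £0, Wade £0.

Ranking the bids: Caleb £1,630; Chloe £405; Wade £255.
Caleb has the top bid and wins; the price is the second-highest bid, £405.
Caleb's payoff = £765 − £405 = £360. All other bidders lose, so their payoff is 0.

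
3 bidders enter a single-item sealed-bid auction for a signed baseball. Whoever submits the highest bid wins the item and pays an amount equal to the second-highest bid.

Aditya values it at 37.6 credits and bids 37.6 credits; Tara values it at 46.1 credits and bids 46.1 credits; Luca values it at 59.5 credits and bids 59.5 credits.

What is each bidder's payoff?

Payoffs: Aditya 0.0 credits, Tara 0.0 credits, Luca 13.4 credits.

Sorted high to low: Luca 59.5 credits; Tara 46.1 credits; Aditya 37.6 credits.
Luca has the top bid and wins; the price is the second-highest bid, 46.1 credits.
Luca's payoff = 59.5 credits − 46.1 credits = 13.4 credits. All other bidders lose, so their payoff is 0.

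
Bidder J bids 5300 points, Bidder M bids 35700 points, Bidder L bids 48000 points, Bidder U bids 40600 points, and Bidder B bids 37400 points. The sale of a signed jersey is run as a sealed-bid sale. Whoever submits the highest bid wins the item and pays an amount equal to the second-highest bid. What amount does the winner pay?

Sorted high to low: Bidder L 48000 points > Bidder U 40600 points > Bidder B 37400 points > Bidder M 35700 points > Bidder J 5300 points.
Bidder L has the highest bid, so Bidder L wins.
The second-highest bid is 40600 points, so that is what Bidder L pays.

40600 points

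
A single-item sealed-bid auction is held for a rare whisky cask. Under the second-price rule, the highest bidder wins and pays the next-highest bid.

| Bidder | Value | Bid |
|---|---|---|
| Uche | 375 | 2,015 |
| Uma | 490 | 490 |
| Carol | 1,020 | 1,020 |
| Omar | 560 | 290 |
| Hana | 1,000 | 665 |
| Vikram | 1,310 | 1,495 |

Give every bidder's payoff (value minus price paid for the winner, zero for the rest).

Uche -1,120, Uma 0, Carol 0, Omar 0, Hana 0, Vikram 0.

Ordered from highest: Uche 2,015 > Vikram 1,495 > Carol 1,020 > Hana 665 > Uma 490 > Omar 290.
Uche has the top bid and wins; the price is the second-highest bid, 1,495.
Uche's payoff = 375 − 1,495 = -1,120. All other bidders lose, so their payoff is 0.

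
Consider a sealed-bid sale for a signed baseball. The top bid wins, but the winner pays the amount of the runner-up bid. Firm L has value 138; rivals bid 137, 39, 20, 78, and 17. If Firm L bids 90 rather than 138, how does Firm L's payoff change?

The highest competing bid is 137.
Bidding truthfully at 138: Firm L has the top bid, wins, and pays the second-highest bid 137. Payoff = 138 − 137 = 1.
Bidding 90: the top bid is 137 (a rival), so Firm L loses. Payoff = 0.
Change = 0 − 1 = -1.

Change in payoff: -1.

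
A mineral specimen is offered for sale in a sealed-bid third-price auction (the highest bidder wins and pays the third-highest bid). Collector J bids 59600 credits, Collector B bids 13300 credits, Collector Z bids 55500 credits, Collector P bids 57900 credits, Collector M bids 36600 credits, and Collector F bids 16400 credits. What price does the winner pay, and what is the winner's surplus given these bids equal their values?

Price 55500 credits; surplus 4100 credits.

Bids in descending order: Collector J 59600 credits; Collector P 57900 credits; Collector Z 55500 credits; Collector M 36600 credits; Collector F 16400 credits; Collector B 13300 credits.
Collector J is the highest bidder, so Collector J wins.
Under the third-price rule, the price is the third-highest bid: 55500 credits.
Surplus = 59600 credits − 55500 credits = 4100 credits.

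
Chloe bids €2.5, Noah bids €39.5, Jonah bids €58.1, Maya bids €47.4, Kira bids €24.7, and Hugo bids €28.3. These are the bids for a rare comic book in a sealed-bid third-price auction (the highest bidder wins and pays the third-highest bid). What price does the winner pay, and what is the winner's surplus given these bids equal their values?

Sorted high to low: Jonah €58.1 > Maya €47.4 > Noah €39.5 > Hugo €28.3 > Kira €24.7 > Chloe €2.5.
Jonah is the highest bidder, so Jonah wins.
Under the third-price rule, the price is the third-highest bid: €39.5.
Surplus = €58.1 − €39.5 = €18.6.

Price €39.5; surplus €18.6.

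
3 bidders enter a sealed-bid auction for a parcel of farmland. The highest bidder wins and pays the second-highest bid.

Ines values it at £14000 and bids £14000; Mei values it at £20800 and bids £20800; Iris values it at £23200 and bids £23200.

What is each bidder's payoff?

Payoffs: Ines £0, Mei £0, Iris £2400.

Ordered from highest: Iris £23200, then Mei £20800, then Ines £14000.
Iris has the top bid and wins; the price is the second-highest bid, £20800.
Iris's payoff = £23200 − £20800 = £2400. All other bidders lose, so their payoff is 0.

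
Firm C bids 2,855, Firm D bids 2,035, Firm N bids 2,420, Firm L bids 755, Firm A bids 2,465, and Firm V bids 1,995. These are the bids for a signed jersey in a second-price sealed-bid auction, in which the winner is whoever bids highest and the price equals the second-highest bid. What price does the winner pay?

Ordered from highest: Firm C 2,855, then Firm A 2,465, then Firm N 2,420, then Firm D 2,035, then Firm V 1,995, then Firm L 755.
Firm C is the highest bidder, so Firm C wins.
Under the second-price rule, the price is the second-highest bid: 2,465.

The winner pays 2,465.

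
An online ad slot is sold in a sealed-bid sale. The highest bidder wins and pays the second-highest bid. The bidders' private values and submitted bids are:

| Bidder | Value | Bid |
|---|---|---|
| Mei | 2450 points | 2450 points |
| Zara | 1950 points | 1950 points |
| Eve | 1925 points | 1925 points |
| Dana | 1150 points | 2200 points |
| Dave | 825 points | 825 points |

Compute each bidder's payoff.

Sorted high to low: Mei 2450 points; Dana 2200 points; Zara 1950 points; Eve 1925 points; Dave 825 points.
Mei has the top bid and wins; the price is the second-highest bid, 2200 points.
Mei's payoff = 2450 points − 2200 points = 250 points. All other bidders lose, so their payoff is 0.

Payoffs: Mei 250 points, Zara 0 points, Eve 0 points, Dana 0 points, Dave 0 points.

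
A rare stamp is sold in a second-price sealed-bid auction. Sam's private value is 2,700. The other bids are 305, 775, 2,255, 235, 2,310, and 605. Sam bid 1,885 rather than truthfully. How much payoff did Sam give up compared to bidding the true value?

Payoff forgone: 390.

The highest competing bid is 2,310.
Bidding truthfully at 2,700: Sam has the top bid, wins, and pays the second-highest bid 2,310. Payoff = 2,700 − 2,310 = 390.
Bidding 1,885: the top bid is 2,310 (a rival), so Sam loses. Payoff = 0.
Regret = truthful payoff − actual payoff = 390 − 0 = 390.
Deviating from a truthful bid can only lose payoff in a second-price auction — never gain.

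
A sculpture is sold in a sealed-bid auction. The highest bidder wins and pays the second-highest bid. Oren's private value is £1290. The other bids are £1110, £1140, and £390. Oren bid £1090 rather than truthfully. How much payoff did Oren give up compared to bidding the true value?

£150

The highest competing bid is £1140.
Bidding truthfully at £1290: Oren has the top bid, wins, and pays the second-highest bid £1140. Payoff = £1290 − £1140 = £150.
Bidding £1090: the top bid is £1140 (a rival), so Oren loses. Payoff = £0.
Regret = truthful payoff − actual payoff = £150 − £0 = £150.
Deviating from a truthful bid can only lose payoff in a second-price auction — never gain.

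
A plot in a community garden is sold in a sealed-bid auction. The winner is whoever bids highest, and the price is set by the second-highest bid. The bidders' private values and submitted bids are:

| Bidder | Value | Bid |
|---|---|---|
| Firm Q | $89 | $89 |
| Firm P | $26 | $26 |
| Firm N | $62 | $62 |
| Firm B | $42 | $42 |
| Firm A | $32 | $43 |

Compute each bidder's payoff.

Payoffs: Firm Q $27, Firm P $0, Firm N $0, Firm B $0, Firm A $0.

Sorted high to low: Firm Q $89; Firm N $62; Firm A $43; Firm B $42; Firm P $26.
Firm Q has the top bid and wins; the price is the second-highest bid, $62.
Firm Q's payoff = $89 − $62 = $27. All other bidders lose, so their payoff is 0.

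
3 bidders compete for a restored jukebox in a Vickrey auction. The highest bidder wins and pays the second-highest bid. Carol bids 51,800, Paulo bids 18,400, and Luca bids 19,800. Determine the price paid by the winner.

Price paid: 19,800.

Ordered from highest: Carol 51,800 > Luca 19,800 > Paulo 18,400.
Carol has the highest bid, so Carol wins.
The second-highest bid is 19,800, so that is what Carol pays.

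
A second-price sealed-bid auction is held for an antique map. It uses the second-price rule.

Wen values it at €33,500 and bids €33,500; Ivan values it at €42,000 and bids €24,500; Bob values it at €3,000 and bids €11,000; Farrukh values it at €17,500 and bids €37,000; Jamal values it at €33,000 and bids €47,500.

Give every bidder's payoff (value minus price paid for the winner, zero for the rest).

Bids in descending order: Jamal €47,500; Farrukh €37,000; Wen €33,500; Ivan €24,500; Bob €11,000.
Jamal has the top bid and wins; the price is the second-highest bid, €37,000.
Jamal's payoff = €33,000 − €37,000 = -€4,000. All other bidders lose, so their payoff is 0.

Payoffs: Wen €0, Ivan €0, Bob €0, Farrukh €0, Jamal -€4,000.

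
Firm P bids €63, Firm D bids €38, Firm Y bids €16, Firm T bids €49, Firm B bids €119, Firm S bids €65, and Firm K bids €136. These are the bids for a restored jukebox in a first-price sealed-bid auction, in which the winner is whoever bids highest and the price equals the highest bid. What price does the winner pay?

Price paid: €136.

Ordered from highest: Firm K €136, then Firm B €119, then Firm S €65, then Firm P €63, then Firm T €49, then Firm D €38, then Firm Y €16.
Firm K is the highest bidder, so Firm K wins.
Under the first-price rule, the price is the highest bid: €136.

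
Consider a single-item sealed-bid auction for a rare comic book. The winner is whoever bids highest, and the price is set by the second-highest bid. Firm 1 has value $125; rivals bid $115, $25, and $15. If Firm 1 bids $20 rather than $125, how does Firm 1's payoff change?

Change in payoff: -$10.

The highest competing bid is $115.
Bidding truthfully at $125: Firm 1 has the top bid, wins, and pays the second-highest bid $115. Payoff = $125 − $115 = $10.
Bidding $20: the top bid is $115 (a rival), so Firm 1 loses. Payoff = $0.
Change = $0 − $10 = -$10.
Deviating from a truthful bid can only lose payoff in a second-price auction — never gain.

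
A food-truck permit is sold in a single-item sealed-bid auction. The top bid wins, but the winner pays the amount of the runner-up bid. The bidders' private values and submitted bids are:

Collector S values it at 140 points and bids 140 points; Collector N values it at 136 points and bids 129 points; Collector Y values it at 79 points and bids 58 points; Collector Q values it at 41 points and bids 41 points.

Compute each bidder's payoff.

Payoffs: Collector S 11 points, Collector N 0 points, Collector Y 0 points, Collector Q 0 points.

Bids in descending order: Collector S 140 points, then Collector N 129 points, then Collector Y 58 points, then Collector Q 41 points.
Collector S has the top bid and wins; the price is the second-highest bid, 129 points.
Collector S's payoff = 140 points − 129 points = 11 points. All other bidders lose, so their payoff is 0.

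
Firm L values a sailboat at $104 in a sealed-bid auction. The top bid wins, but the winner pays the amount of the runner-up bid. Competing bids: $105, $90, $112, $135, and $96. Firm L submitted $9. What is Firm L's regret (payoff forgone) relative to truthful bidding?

The highest competing bid is $135.
Bidding truthfully at $104: the top bid is $135 (a rival), so Firm L loses. Payoff = $0.
Bidding $9: the top bid is $135 (a rival), so Firm L loses. Payoff = $0.
Regret = truthful payoff − actual payoff = $0 − $0 = $0.

$0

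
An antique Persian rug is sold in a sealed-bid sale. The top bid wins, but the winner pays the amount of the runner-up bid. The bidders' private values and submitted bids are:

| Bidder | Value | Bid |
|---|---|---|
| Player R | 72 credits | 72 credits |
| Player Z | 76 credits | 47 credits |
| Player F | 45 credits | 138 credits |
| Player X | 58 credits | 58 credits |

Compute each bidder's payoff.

Ranking the bids: Player F 138 credits, then Player R 72 credits, then Player X 58 credits, then Player Z 47 credits.
Player F has the top bid and wins; the price is the second-highest bid, 72 credits.
Player F's payoff = 45 credits − 72 credits = -27 credits. All other bidders lose, so their payoff is 0.

Player R 0 credits, Player Z 0 credits, Player F -27 credits, Player X 0 credits.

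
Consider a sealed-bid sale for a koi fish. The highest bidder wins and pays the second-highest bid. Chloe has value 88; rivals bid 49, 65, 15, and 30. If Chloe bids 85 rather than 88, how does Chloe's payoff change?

Payoff change: 0.

The highest competing bid is 65.
Bidding truthfully at 88: Chloe has the top bid, wins, and pays the second-highest bid 65. Payoff = 88 − 65 = 23.
Bidding 85: Chloe has the top bid, wins, and pays the second-highest bid 65. Payoff = 88 − 65 = 23.
Change = 23 − 23 = 0.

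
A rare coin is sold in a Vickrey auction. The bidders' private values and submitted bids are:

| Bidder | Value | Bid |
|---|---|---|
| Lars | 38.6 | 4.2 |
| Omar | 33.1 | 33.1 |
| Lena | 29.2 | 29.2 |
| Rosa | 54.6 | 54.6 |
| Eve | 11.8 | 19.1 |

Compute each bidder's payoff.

Lars 0.0, Omar 0.0, Lena 0.0, Rosa 21.5, Eve 0.0.

Ranking the bids: Rosa 54.6, then Omar 33.1, then Lena 29.2, then Eve 19.1, then Lars 4.2.
Rosa has the top bid and wins; the price is the second-highest bid, 33.1.
Rosa's payoff = 54.6 − 33.1 = 21.5. All other bidders lose, so their payoff is 0.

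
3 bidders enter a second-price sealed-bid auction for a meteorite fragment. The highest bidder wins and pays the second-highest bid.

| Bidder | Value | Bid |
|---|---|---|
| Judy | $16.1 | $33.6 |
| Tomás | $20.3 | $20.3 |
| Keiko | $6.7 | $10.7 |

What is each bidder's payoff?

Payoffs: Judy -$4.2, Tomás $0.0, Keiko $0.0.

Ranking the bids: Judy $33.6, then Tomás $20.3, then Keiko $10.7.
Judy has the top bid and wins; the price is the second-highest bid, $20.3.
Judy's payoff = $16.1 − $20.3 = -$4.2. All other bidders lose, so their payoff is 0.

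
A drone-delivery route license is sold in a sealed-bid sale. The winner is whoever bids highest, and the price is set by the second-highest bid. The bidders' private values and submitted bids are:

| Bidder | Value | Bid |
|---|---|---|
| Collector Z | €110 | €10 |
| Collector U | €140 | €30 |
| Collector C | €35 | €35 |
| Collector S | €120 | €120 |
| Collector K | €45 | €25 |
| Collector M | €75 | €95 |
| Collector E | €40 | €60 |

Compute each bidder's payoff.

Ordered from highest: Collector S €120 > Collector M €95 > Collector E €60 > Collector C €35 > Collector U €30 > Collector K €25 > Collector Z €10.
Collector S has the top bid and wins; the price is the second-highest bid, €95.
Collector S's payoff = €120 − €95 = €25. All other bidders lose, so their payoff is 0.

Payoffs: Collector Z €0, Collector U €0, Collector C €0, Collector S €25, Collector K €0, Collector M €0, Collector E €0.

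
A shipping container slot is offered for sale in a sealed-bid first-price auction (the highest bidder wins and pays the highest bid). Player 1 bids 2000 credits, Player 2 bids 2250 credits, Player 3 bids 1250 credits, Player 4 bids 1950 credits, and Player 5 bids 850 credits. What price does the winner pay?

2250 credits

Sorted high to low: Player 2 2250 credits; Player 1 2000 credits; Player 4 1950 credits; Player 3 1250 credits; Player 5 850 credits.
Player 2 is the highest bidder, so Player 2 wins.
Under the first-price rule, the price is the highest bid: 2250 credits.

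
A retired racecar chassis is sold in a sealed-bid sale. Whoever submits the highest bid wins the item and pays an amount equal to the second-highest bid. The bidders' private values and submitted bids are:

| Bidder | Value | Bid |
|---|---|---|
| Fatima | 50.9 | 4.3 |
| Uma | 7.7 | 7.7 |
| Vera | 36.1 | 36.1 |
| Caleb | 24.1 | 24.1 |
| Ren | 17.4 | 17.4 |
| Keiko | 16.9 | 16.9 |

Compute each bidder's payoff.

Ranking the bids: Vera 36.1; Caleb 24.1; Ren 17.4; Keiko 16.9; Uma 7.7; Fatima 4.3.
Vera has the top bid and wins; the price is the second-highest bid, 24.1.
Vera's payoff = 36.1 − 24.1 = 12.0. All other bidders lose, so their payoff is 0.

Payoffs: Fatima 0.0, Uma 0.0, Vera 12.0, Caleb 0.0, Ren 0.0, Keiko 0.0.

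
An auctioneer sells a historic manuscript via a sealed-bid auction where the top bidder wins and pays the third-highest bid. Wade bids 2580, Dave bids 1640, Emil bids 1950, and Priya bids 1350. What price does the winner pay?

Price paid: 1640.

Bids in descending order: Wade 2580 > Emil 1950 > Dave 1640 > Priya 1350.
Wade is the highest bidder, so Wade wins.
Under the third-price rule, the price is the third-highest bid: 1640.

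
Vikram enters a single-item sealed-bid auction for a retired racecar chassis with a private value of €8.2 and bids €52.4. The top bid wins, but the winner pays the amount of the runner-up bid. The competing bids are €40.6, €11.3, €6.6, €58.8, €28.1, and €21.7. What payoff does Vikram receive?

Payoff = €0.0.

Highest competing bid: €58.8.
Vikram's bid €52.4 is not the highest, so Vikram loses, pays nothing, and earns zero payoff.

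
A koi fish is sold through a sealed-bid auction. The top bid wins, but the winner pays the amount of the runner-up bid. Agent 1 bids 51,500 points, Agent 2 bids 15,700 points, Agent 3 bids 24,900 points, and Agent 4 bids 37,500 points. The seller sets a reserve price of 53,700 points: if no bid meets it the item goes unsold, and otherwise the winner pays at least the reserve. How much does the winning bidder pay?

unsold

Bids in descending order: Agent 1 51,500 points, then Agent 4 37,500 points, then Agent 3 24,900 points, then Agent 2 15,700 points.
The top bid 51,500 points is below the reserve 53,700 points, so the item goes unsold and nothing is paid.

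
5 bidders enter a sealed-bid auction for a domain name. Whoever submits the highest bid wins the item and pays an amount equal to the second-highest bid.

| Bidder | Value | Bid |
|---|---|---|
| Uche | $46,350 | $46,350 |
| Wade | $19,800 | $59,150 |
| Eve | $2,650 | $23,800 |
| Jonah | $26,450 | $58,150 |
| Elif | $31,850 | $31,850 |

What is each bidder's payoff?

Payoffs: Uche $0, Wade -$38,350, Eve $0, Jonah $0, Elif $0.

Bids in descending order: Wade $59,150; Jonah $58,150; Uche $46,350; Elif $31,850; Eve $23,800.
Wade has the top bid and wins; the price is the second-highest bid, $58,150.
Wade's payoff = $19,800 − $58,150 = -$38,350. All other bidders lose, so their payoff is 0.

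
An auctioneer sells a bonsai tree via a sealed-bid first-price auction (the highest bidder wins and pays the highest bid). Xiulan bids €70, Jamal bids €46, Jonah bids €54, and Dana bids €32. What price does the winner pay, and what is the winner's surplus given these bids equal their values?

The winner pays €70 for a surplus of €0.

Ranking the bids: Xiulan €70 > Jonah €54 > Jamal €46 > Dana €32.
Xiulan is the highest bidder, so Xiulan wins.
Under the first-price rule, the price is the highest bid: €70.
Surplus = €70 − €70 = €0.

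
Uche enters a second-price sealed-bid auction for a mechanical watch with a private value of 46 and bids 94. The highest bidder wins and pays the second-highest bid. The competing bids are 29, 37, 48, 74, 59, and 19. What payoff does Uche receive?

Highest competing bid: 74.
Uche's bid 94 is the highest overall, so Uche wins and pays the second-highest bid, 74.
Payoff = value − price = 46 − 74 = -28.

-28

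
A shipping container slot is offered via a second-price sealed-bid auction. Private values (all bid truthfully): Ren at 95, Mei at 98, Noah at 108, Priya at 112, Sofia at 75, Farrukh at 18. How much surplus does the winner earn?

Ordered from highest: Priya 112; Noah 108; Mei 98; Ren 95; Sofia 75; Farrukh 18.
Priya wins with the top bid and pays the second-highest, 108.
Surplus = 112 − 108 = 4.

Winner's surplus: 4.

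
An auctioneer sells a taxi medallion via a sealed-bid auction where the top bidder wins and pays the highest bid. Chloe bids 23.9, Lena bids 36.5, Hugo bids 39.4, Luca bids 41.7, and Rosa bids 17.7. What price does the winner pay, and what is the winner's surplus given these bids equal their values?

The winner pays 41.7 for a surplus of 0.0.

Bids in descending order: Luca 41.7 > Hugo 39.4 > Lena 36.5 > Chloe 23.9 > Rosa 17.7.
Luca is the highest bidder, so Luca wins.
Under the first-price rule, the price is the highest bid: 41.7.
Surplus = 41.7 − 41.7 = 0.0.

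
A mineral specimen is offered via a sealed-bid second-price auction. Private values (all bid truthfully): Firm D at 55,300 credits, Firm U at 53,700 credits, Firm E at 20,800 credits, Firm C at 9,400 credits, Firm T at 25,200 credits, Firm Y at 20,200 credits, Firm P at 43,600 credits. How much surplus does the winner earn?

Winner's surplus: 1,600 credits.

Ranking the bids: Firm D 55,300 credits > Firm U 53,700 credits > Firm P 43,600 credits > Firm T 25,200 credits > Firm E 20,800 credits > Firm Y 20,200 credits > Firm C 9,400 credits.
Firm D wins with the top bid and pays the second-highest, 53,700 credits.
Surplus = 55,300 credits − 53,700 credits = 1,600 credits.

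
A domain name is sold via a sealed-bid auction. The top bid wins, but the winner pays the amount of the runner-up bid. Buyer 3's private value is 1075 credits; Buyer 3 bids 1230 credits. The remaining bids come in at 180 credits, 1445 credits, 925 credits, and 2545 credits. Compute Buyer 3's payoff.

Highest competing bid: 2545 credits.
Buyer 3's bid 1230 credits is not the highest, so Buyer 3 loses, pays nothing, and earns zero payoff.

Payoff = 0 credits.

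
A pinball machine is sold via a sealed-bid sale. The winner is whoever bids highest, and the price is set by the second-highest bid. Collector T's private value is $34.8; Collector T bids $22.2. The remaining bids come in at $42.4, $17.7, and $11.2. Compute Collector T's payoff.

Highest competing bid: $42.4.
Collector T's bid $22.2 is not the highest, so Collector T loses, pays nothing, and earns zero payoff.

Collector T's payoff: $0.0.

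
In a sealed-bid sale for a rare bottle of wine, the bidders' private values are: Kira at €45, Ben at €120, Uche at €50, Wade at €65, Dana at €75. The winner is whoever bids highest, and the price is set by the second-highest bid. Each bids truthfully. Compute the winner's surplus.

Ranking the bids: Ben €120 > Dana €75 > Wade €65 > Uche €50 > Kira €45.
Ben wins with the top bid and pays the second-highest, €75.
Surplus = €120 − €75 = €45.

Surplus = €45.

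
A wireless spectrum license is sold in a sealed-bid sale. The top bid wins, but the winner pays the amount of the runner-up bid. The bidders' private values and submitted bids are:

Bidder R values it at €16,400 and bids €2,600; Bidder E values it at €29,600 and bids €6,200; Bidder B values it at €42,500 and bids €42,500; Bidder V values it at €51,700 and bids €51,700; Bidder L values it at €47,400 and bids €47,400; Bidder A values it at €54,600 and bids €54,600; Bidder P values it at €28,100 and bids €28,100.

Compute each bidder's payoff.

Payoffs: Bidder R €0, Bidder E €0, Bidder B €0, Bidder V €0, Bidder L €0, Bidder A €2,900, Bidder P €0.

Sorted high to low: Bidder A €54,600 > Bidder V €51,700 > Bidder L €47,400 > Bidder B €42,500 > Bidder P €28,100 > Bidder E €6,200 > Bidder R €2,600.
Bidder A has the top bid and wins; the price is the second-highest bid, €51,700.
Bidder A's payoff = €54,600 − €51,700 = €2,900. All other bidders lose, so their payoff is 0.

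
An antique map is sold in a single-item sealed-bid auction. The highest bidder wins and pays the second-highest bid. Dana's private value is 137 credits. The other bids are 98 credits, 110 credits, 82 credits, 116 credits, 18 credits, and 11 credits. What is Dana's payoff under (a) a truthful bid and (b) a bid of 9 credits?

Truthful: 21 credits; alternative: 0 credits.

The highest competing bid is 116 credits.
Bidding truthfully at 137 credits: Dana has the top bid, wins, and pays the second-highest bid 116 credits. Payoff = 137 credits − 116 credits = 21 credits.
Bidding 9 credits: the top bid is 116 credits (a rival), so Dana loses. Payoff = 0 credits.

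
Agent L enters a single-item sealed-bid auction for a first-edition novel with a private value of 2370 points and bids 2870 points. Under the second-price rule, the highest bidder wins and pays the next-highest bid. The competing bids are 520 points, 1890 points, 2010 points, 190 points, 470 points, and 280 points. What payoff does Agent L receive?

Highest competing bid: 2010 points.
Agent L's bid 2870 points is the highest overall, so Agent L wins and pays the second-highest bid, 2010 points.
Payoff = value − price = 2370 points − 2010 points = 360 points.

360 points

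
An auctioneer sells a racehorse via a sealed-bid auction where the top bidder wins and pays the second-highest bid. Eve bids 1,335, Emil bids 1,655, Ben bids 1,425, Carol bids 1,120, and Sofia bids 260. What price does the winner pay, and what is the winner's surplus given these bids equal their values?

Bids in descending order: Emil 1,655 > Ben 1,425 > Eve 1,335 > Carol 1,120 > Sofia 260.
Emil is the highest bidder, so Emil wins.
Under the second-price rule, the price is the second-highest bid: 1,425.
Surplus = 1,655 − 1,425 = 230.

The winner pays 1,425 for a surplus of 230.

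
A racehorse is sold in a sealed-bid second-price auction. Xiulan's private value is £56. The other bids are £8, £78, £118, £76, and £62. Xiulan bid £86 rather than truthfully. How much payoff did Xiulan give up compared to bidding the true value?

The highest competing bid is £118.
Bidding truthfully at £56: the top bid is £118 (a rival), so Xiulan loses. Payoff = £0.
Bidding £86: the top bid is £118 (a rival), so Xiulan loses. Payoff = £0.
Regret = truthful payoff − actual payoff = £0 − £0 = £0.
The bid only affects whether you win, not the price — here both bids land on the same side of the top rival bid, so the deviation is payoff-neutral.

Regret: £0.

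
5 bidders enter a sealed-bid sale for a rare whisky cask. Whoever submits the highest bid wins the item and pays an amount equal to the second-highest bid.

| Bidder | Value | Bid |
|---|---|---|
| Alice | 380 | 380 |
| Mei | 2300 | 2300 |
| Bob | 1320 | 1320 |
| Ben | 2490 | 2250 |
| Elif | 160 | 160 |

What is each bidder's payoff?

Alice 0, Mei 50, Bob 0, Ben 0, Elif 0.

Sorted high to low: Mei 2300, then Ben 2250, then Bob 1320, then Alice 380, then Elif 160.
Mei has the top bid and wins; the price is the second-highest bid, 2250.
Mei's payoff = 2300 − 2250 = 50. All other bidders lose, so their payoff is 0.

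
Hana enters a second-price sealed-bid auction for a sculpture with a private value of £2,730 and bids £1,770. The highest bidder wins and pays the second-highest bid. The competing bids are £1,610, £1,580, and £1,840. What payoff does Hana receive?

Hana's payoff: £0.

Highest competing bid: £1,840.
Hana's bid £1,770 is not the highest, so Hana loses, pays nothing, and earns zero payoff.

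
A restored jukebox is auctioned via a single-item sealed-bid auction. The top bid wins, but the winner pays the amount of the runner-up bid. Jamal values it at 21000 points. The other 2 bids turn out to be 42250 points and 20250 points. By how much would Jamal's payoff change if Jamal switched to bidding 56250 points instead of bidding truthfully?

-21250 points

The highest competing bid is 42250 points.
Bidding truthfully at 21000 points: the top bid is 42250 points (a rival), so Jamal loses. Payoff = 0 points.
Bidding 56250 points: Jamal has the top bid, wins, and pays the second-highest bid 42250 points. Payoff = 21000 points − 42250 points = -21250 points.
Change = -21250 points − 0 points = -21250 points.
Deviating from a truthful bid can only lose payoff in a second-price auction — never gain.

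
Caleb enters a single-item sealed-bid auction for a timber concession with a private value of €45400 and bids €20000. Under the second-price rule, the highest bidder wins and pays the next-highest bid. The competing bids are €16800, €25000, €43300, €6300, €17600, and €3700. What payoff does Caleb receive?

Highest competing bid: €43300.
Caleb's bid €20000 is not the highest, so Caleb loses, pays nothing, and earns zero payoff.

€0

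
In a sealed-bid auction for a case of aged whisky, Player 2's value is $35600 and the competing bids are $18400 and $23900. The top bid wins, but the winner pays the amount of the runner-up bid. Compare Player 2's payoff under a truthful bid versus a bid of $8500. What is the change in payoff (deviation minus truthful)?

Payoff change: -$11700.

The highest competing bid is $23900.
Bidding truthfully at $35600: Player 2 has the top bid, wins, and pays the second-highest bid $23900. Payoff = $35600 − $23900 = $11700.
Bidding $8500: the top bid is $23900 (a rival), so Player 2 loses. Payoff = $0.
Change = $0 − $11700 = -$11700.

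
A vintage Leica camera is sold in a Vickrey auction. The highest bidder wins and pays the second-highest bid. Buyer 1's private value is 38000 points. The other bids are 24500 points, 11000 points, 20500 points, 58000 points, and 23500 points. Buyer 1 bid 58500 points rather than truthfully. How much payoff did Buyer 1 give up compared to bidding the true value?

20000 points

The highest competing bid is 58000 points.
Bidding truthfully at 38000 points: the top bid is 58000 points (a rival), so Buyer 1 loses. Payoff = 0 points.
Bidding 58500 points: Buyer 1 has the top bid, wins, and pays the second-highest bid 58000 points. Payoff = 38000 points − 58000 points = -20000 points.
Regret = truthful payoff − actual payoff = 0 points − -20000 points = 20000 points.
Deviating from a truthful bid can only lose payoff in a second-price auction — never gain.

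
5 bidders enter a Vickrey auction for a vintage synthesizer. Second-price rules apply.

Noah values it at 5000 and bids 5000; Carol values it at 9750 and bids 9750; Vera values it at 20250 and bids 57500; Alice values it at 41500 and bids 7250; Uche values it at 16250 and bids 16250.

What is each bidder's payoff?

Ordered from highest: Vera 57500; Uche 16250; Carol 9750; Alice 7250; Noah 5000.
Vera has the top bid and wins; the price is the second-highest bid, 16250.
Vera's payoff = 20250 − 16250 = 4000. All other bidders lose, so their payoff is 0.

Noah 0, Carol 0, Vera 4000, Alice 0, Uche 0.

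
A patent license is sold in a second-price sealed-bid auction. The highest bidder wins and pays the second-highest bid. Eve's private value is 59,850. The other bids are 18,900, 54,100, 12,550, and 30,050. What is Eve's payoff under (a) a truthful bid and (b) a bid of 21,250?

(a) 5,750  (b) 0

The highest competing bid is 54,100.
Bidding truthfully at 59,850: Eve has the top bid, wins, and pays the second-highest bid 54,100. Payoff = 59,850 − 54,100 = 5,750.
Bidding 21,250: the top bid is 54,100 (a rival), so Eve loses. Payoff = 0.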